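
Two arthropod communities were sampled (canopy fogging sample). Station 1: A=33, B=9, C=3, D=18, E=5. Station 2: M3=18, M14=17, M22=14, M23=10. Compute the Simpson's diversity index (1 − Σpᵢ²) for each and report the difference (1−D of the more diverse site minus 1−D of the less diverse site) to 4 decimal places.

Station 1: N=68, proportions 0.485294, 0.132353, 0.044118, 0.264706, 0.073529, giving 1−D = 0.669550 (working shown to 6 dp, full precision carried).
Station 2: N=59, proportions 0.305085, 0.288136, 0.237288, 0.169492, giving 1−D = 0.738868.
Difference = |0.669550 − 0.738868| = 0.069318, i.e. 0.0693 to 4 decimal places.

0.0693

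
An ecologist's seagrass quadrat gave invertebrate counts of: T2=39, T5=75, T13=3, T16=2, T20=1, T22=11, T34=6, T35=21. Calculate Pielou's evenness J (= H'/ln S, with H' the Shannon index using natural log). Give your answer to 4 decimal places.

0.6923

Total N = 39+75+3+2+1+11+6+21 = 158, so the proportions are 0.246835, 0.474684, 0.018987, 0.012658, 0.006329, 0.06962, 0.037975, 0.132911 (working shown to 6 dp, full precision carried).
H' = −Σ pᵢ ln pᵢ = −((-0.345331) + (-0.353690) + (-0.075265) + (-0.055309) + (-0.032042) + (-0.185517) + (-0.124209) + (-0.268225)) = 1.439589.
With S = 8 species, ln S = 2.079442, so J = 1.439589/2.079442 = 0.692296, i.e. 0.6923 to 4 decimal places.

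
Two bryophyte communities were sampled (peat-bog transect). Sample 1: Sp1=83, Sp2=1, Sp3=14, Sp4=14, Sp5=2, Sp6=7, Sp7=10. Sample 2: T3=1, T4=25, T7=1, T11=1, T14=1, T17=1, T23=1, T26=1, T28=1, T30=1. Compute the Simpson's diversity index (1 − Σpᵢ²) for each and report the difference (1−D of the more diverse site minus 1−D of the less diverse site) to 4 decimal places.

0.1152

Sample 1: N=131, proportions 0.633588, 0.007634, 0.10687, 0.10687, 0.015267, 0.053435, 0.076336, giving 1−D = 0.566750 (working shown to 6 dp, full precision carried).
Sample 2: N=34, proportions 0.029412, 0.735294, 0.029412, 0.029412, 0.029412, 0.029412, 0.029412, 0.029412, 0.029412, 0.029412, giving 1−D = 0.451557.
Difference = |0.566750 − 0.451557| = 0.115193, i.e. 0.1152 to 4 decimal places.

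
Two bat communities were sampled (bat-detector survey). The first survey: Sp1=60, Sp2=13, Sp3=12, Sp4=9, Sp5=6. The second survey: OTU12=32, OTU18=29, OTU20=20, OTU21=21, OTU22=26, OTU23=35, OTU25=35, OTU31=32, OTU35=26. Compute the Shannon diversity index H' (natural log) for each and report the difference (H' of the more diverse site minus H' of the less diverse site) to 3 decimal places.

0.968

The first survey: N=100, proportions 0.6, 0.13, 0.12, 0.09, 0.06, giving H' = 1.21168 (working shown to 5 dp, full precision carried).
The second survey: N=256, proportions 0.125, 0.11328, 0.07812, 0.08203, 0.10156, 0.13672, 0.13672, 0.125, 0.10156, giving H' = 2.17954.
Difference = |1.21168 − 2.17954| = 0.96786, i.e. 0.968 to 3 decimal places.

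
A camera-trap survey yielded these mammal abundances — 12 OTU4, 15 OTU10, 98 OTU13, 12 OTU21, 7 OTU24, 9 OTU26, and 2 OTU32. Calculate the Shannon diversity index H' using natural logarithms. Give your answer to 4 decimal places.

Total N = 12+15+98+12+7+9+2 = 155, so the proportions are 0.077419, 0.096774, 0.632258, 0.077419, 0.045161, 0.058065, 0.012903 (working shown to 6 dp, full precision carried).
Each pᵢ ln pᵢ term: 0.077419×(-2.558518)=-0.198079, 0.096774×(-2.335375)=-0.226004, 0.632258×(-0.458458)=-0.289864, 0.077419×(-2.558518)=-0.198079, 0.045161×(-3.097515)=-0.139888, 0.058065×(-2.846201)=-0.165263, 0.012903×(-4.350278)=-0.056133.
Sum = -1.273309, so H' = 1.2733.

1.2733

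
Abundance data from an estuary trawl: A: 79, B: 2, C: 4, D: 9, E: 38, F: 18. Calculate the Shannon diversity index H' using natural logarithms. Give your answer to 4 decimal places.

Total N = 79+2+4+9+38+18 = 150, so the proportions are 0.526667, 0.013333, 0.026667, 0.06, 0.253333, 0.12 (working shown to 6 dp, full precision carried).
Each pᵢ ln pᵢ term: 0.526667×(-0.641187)=-0.337692, 0.013333×(-4.317488)=-0.057567, 0.026667×(-3.624341)=-0.096649, 0.06×(-2.813411)=-0.168805, 0.253333×(-1.373049)=-0.347839, 0.12×(-2.120264)=-0.254432.
Sum = -1.262983, so H' = 1.2630.

1.2630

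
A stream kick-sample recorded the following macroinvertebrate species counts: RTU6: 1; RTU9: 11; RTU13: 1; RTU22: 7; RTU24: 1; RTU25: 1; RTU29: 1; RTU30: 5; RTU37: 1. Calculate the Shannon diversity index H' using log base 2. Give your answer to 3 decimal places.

2.468

Total N = 1+11+1+7+1+1+1+5+1 = 29, so the proportions are 0.03448, 0.37931, 0.03448, 0.24138, 0.03448, 0.03448, 0.03448, 0.17241, 0.03448 (working shown to 5 dp, full precision carried).
Each pᵢ log₂ pᵢ term: 0.03448×(-4.85798)=-0.16752, 0.37931×(-1.39855)=-0.53048, 0.03448×(-4.85798)=-0.16752, 0.24138×(-2.05063)=-0.49498, 0.03448×(-4.85798)=-0.16752, 0.03448×(-4.85798)=-0.16752, 0.03448×(-4.85798)=-0.16752, 0.17241×(-2.53605)=-0.43725, 0.03448×(-4.85798)=-0.16752.
Sum = -2.46781, so H' = 2.468.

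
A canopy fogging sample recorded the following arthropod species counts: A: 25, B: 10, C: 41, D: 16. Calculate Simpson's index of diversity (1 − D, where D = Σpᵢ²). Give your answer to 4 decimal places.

0.6855

Total N = 25+10+41+16 = 92, so the proportions are 0.271739, 0.108696, 0.445652, 0.173913 (working shown to 6 dp, full precision carried).
D = 0.271739² + 0.108696² + 0.445652² + 0.173913² = 0.073842 + 0.011815 + 0.198606 + 0.030246 = 0.314509.
So 1 − D = 0.685491, i.e. 0.6855 to 4 decimal places.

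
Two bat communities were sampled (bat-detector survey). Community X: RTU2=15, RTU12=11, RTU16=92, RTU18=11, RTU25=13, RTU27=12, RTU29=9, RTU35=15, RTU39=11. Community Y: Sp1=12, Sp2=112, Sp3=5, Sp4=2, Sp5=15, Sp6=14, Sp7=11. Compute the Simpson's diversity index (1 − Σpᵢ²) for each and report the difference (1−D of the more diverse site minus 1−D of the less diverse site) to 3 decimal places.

Community X: N=189, proportions 0.07937, 0.0582, 0.48677, 0.0582, 0.06878, 0.06349, 0.04762, 0.07937, 0.0582, giving 1−D = 0.72926 (working shown to 5 dp, full precision carried).
Community Y: N=171, proportions 0.07018, 0.65497, 0.02924, 0.0117, 0.08772, 0.08187, 0.06433, giving 1−D = 0.54656.
Difference = |0.72926 − 0.54656| = 0.18270, i.e. 0.183 to 3 decimal places.

0.183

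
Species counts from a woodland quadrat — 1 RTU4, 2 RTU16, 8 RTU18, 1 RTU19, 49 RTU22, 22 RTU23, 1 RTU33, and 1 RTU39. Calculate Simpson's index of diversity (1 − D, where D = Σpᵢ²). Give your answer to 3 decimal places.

0.591

Total N = 1+2+8+1+49+22+1+1 = 85, so the proportions are 0.01176, 0.02353, 0.09412, 0.01176, 0.57647, 0.25882, 0.01176, 0.01176 (working shown to 5 dp, full precision carried).
D = 0.01176² + 0.02353² + 0.09412² + 0.01176² + 0.57647² + 0.25882² + 0.01176² + 0.01176² = 0.00014 + 0.00055 + 0.00886 + 0.00014 + 0.33232 + 0.06699 + 0.00014 + 0.00014 = 0.40927.
So 1 − D = 0.59073, i.e. 0.591 to 3 decimal places.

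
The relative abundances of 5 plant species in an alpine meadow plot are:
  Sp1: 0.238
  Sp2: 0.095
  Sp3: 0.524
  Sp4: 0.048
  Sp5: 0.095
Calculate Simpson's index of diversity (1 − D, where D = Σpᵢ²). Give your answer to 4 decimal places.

0.6484

D = 0.238² + 0.095² + 0.524² + 0.048² + 0.095² = 0.056644 + 0.009025 + 0.274576 + 0.002304 + 0.009025 = 0.351574 (working shown to 6 dp, full precision carried).
So 1 − D = 0.648426, i.e. 0.6484 to 4 decimal places.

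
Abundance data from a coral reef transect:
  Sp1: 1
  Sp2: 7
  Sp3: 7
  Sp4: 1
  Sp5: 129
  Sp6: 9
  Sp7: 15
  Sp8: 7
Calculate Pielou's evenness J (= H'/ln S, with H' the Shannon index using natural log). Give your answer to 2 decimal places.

0.50

Total N = 1+7+7+1+129+9+15+7 = 176, so the proportions are 0.0057, 0.0398, 0.0398, 0.0057, 0.733, 0.0511, 0.0852, 0.0398 (working shown to 4 dp, full precision carried).
H' = −Σ pᵢ ln pᵢ = −((-0.0294) + (-0.1283) + (-0.1283) + (-0.0294) + (-0.2277) + (-0.1520) + (-0.2099) + (-0.1283)) = 1.0331.
With S = 8 species, ln S = 2.0794, so J = 1.0331/2.0794 = 0.4968, i.e. 0.50 to 2 decimal places.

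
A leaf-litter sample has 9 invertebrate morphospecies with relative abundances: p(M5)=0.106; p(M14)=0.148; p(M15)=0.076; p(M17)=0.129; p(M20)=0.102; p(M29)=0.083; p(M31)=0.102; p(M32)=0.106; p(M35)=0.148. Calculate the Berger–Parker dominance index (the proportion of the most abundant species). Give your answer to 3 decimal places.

The largest proportion is 0.148, i.e. d = 0.148 to 3 decimal places.

0.148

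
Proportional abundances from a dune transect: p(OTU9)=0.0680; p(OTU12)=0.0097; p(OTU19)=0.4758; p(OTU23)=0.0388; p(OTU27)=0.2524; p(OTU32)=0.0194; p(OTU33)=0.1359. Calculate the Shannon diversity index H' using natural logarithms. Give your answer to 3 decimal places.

1.402

Each pᵢ ln pᵢ term (working shown to 5 dp, full precision carried): 0.068×(-2.68825)=-0.18280, 0.0097×(-4.63563)=-0.04497, 0.4758×(-0.74276)=-0.35340, 0.0388×(-3.24934)=-0.12607, 0.2524×(-1.37674)=-0.34749, 0.0194×(-3.94248)=-0.07648, 0.1359×(-1.99584)=-0.27123.
Sum = -1.40245, so H' = 1.402.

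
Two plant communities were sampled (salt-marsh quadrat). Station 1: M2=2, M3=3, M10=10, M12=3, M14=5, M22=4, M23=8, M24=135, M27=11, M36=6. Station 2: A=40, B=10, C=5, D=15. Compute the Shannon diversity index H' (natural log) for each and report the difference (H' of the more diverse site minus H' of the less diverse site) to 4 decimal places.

0.0475

Station 1: N=187, proportions 0.010695, 0.016043, 0.053476, 0.016043, 0.026738, 0.02139, 0.042781, 0.721925, 0.058824, 0.032086, giving H' = 1.163883 (working shown to 6 dp, full precision carried).
Station 2: N=70, proportions 0.571429, 0.142857, 0.071429, 0.214286, giving H' = 1.116367.
Difference = |1.163883 − 1.116367| = 0.047516, i.e. 0.0475 to 4 decimal places.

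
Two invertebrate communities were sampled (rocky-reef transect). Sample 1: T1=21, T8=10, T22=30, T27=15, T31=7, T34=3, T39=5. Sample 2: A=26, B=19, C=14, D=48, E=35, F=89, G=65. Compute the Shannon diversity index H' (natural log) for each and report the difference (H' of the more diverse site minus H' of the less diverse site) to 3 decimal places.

0.063

Sample 1: N=91, proportions 0.23077, 0.10989, 0.32967, 0.16484, 0.07692, 0.03297, 0.05495, giving H' = 1.71326 (working shown to 5 dp, full precision carried).
Sample 2: N=296, proportions 0.08784, 0.06419, 0.0473, 0.16216, 0.11824, 0.30068, 0.21959, giving H' = 1.77590.
Difference = |1.71326 − 1.77590| = 0.06264, i.e. 0.063 to 3 decimal places.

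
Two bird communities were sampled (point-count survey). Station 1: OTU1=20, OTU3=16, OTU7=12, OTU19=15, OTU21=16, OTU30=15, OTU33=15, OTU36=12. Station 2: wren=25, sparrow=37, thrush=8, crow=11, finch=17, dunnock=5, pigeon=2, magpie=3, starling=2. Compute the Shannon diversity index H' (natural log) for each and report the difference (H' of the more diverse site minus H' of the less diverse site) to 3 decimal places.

0.270

Station 1: N=121, proportions 0.16529, 0.13223, 0.09917, 0.12397, 0.13223, 0.12397, 0.12397, 0.09917, giving H' = 2.06738 (working shown to 5 dp, full precision carried).
Station 2: N=110, proportions 0.22727, 0.33636, 0.07273, 0.1, 0.15455, 0.04545, 0.01818, 0.02727, 0.01818, giving H' = 1.79713.
Difference = |2.06738 − 1.79713| = 0.27025, i.e. 0.270 to 3 decimal places.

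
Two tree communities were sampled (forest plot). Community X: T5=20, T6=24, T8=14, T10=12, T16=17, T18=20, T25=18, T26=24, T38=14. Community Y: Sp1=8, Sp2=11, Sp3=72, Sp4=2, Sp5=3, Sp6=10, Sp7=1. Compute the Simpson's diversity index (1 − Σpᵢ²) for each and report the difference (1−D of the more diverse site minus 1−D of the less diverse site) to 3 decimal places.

0.362

Community X: N=163, proportions 0.122699, 0.147239, 0.08589, 0.07362, 0.104294, 0.122699, 0.110429, 0.147239, 0.08589, giving 1−D = 0.883285 (working shown to 6 dp, full precision carried).
Community Y: N=107, proportions 0.074766, 0.102804, 0.672897, 0.018692, 0.028037, 0.093458, 0.009346, giving 1−D = 0.521094.
Difference = |0.883285 − 0.521094| = 0.362191, i.e. 0.362 to 3 decimal places.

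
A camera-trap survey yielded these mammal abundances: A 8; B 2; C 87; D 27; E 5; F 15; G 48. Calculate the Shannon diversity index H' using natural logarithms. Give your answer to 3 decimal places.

Total N = 8+2+87+27+5+15+48 = 192, so the proportions are 0.04167, 0.01042, 0.45312, 0.14062, 0.02604, 0.07812, 0.25 (working shown to 5 dp, full precision carried).
Each pᵢ ln pᵢ term: 0.04167×(-3.17805)=-0.13242, 0.01042×(-4.56435)=-0.04755, 0.45312×(-0.79159)=-0.35869, 0.14062×(-1.96166)=-0.27586, 0.02604×(-3.64806)=-0.09500, 0.07812×(-2.54945)=-0.19918, 0.25×(-1.38629)=-0.34657.
Sum = -1.45526, so H' = 1.455.

1.455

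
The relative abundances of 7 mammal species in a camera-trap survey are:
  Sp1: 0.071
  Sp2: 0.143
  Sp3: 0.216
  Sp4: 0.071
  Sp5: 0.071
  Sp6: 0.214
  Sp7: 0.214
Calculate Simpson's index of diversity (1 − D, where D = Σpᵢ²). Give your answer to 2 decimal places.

D = 0.071² + 0.143² + 0.216² + 0.071² + 0.071² + 0.214² + 0.214² = 0.0050 + 0.0204 + 0.0467 + 0.0050 + 0.0050 + 0.0458 + 0.0458 = 0.1738 (working shown to 4 dp, full precision carried).
So 1 − D = 0.8262, i.e. 0.83 to 2 decimal places.

0.83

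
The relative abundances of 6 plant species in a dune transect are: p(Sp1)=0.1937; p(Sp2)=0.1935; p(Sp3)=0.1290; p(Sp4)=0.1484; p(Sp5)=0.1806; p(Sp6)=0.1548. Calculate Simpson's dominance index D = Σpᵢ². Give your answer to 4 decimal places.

D = 0.1937² + 0.1935² + 0.129² + 0.1484² + 0.1806² + 0.1548² = 0.037520 + 0.037442 + 0.016641 + 0.022023 + 0.032616 + 0.023963 = 0.170205 (working shown to 6 dp, full precision carried).
To 4 decimal places, D = 0.1702.

0.1702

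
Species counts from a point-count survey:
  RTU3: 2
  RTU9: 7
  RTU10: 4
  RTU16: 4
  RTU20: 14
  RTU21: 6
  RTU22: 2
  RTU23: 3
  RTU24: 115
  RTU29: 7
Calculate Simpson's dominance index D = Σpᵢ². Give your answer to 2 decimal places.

Total N = 2+7+4+4+14+6+2+3+115+7 = 164, so the proportions are 0.0122, 0.0427, 0.0244, 0.0244, 0.0854, 0.0366, 0.0122, 0.0183, 0.7012, 0.0427 (working shown to 4 dp, full precision carried).
D = 0.0122² + 0.0427² + 0.0244² + 0.0244² + 0.0854² + 0.0366² + 0.0122² + 0.0183² + 0.7012² + 0.0427² = 0.0001 + 0.0018 + 0.0006 + 0.0006 + 0.0073 + 0.0013 + 0.0001 + 0.0003 + 0.4917 + 0.0018 = 0.5058.
To 2 decimal places, D = 0.51.

0.51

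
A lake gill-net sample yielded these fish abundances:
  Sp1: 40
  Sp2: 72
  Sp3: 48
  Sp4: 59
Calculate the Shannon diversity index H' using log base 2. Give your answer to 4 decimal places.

Total N = 40+72+48+59 = 219, so the proportions are 0.182648, 0.328767, 0.219178, 0.269406 (working shown to 6 dp, full precision carried).
Each pᵢ log₂ pᵢ term: 0.182648×(-2.452859)=-0.448011, 0.328767×(-1.604862)=-0.527626, 0.219178×(-2.189825)=-0.479962, 0.269406×(-1.892144)=-0.509756.
Sum = -1.965354, so H' = 1.9654.

1.9654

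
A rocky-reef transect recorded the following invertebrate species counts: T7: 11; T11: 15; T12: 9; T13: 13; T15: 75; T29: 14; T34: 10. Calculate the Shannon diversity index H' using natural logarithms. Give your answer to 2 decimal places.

1.56

Total N = 11+15+9+13+75+14+10 = 147, so the proportions are 0.0748, 0.102, 0.0612, 0.0884, 0.5102, 0.0952, 0.068 (working shown to 4 dp, full precision carried).
Each pᵢ ln pᵢ term: 0.0748×(-2.5925)=-0.1940, 0.102×(-2.2824)=-0.2329, 0.0612×(-2.7932)=-0.1710, 0.0884×(-2.4255)=-0.2145, 0.5102×(-0.6729)=-0.3433, 0.0952×(-2.3514)=-0.2239, 0.068×(-2.6878)=-0.1828.
Sum = -1.5625, so H' = 1.56.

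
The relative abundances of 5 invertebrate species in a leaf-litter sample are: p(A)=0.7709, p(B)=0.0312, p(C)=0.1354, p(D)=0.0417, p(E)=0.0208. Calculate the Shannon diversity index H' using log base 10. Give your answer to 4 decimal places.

Each pᵢ log₁₀ pᵢ term (working shown to 6 dp, full precision carried): 0.7709×(-0.113002)=-0.087113, 0.0312×(-1.505845)=-0.046982, 0.1354×(-0.868381)=-0.117579, 0.0417×(-1.379864)=-0.057540, 0.0208×(-1.681937)=-0.034984.
Sum = -0.344199, so H' = 0.3442.

0.3442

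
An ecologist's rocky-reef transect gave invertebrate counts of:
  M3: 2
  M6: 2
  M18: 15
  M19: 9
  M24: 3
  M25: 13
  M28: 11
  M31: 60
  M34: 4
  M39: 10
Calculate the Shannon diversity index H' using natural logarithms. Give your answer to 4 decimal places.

Total N = 2+2+15+9+3+13+11+60+4+10 = 129, so the proportions are 0.015504, 0.015504, 0.116279, 0.069767, 0.023256, 0.100775, 0.085271, 0.465116, 0.031008, 0.077519 (working shown to 6 dp, full precision carried).
Each pᵢ ln pᵢ term: 0.015504×(-4.166665)=-0.064599, 0.015504×(-4.166665)=-0.064599, 0.116279×(-2.151762)=-0.250205, 0.069767×(-2.662588)=-0.185762, 0.023256×(-3.761200)=-0.087470, 0.100775×(-2.294863)=-0.231265, 0.085271×(-2.461917)=-0.209931, 0.465116×(-0.765468)=-0.356032, 0.031008×(-3.473518)=-0.107706, 0.077519×(-2.557227)=-0.198235.
Sum = -1.755804, so H' = 1.7558.

1.7558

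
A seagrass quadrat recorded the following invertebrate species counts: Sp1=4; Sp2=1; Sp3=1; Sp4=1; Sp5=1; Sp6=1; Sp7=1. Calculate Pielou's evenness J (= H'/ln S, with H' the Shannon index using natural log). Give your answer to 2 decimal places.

Total N = 4+1+1+1+1+1+1 = 10, so the proportions are 0.4, 0.1, 0.1, 0.1, 0.1, 0.1, 0.1 (working shown to 4 dp, full precision carried).
H' = −Σ pᵢ ln pᵢ = −((-0.3665) + (-0.2303) + (-0.2303) + (-0.2303) + (-0.2303) + (-0.2303) + (-0.2303)) = 1.7481.
With S = 7 species, ln S = 1.9459, so J = 1.7481/1.9459 = 0.8983, i.e. 0.90 to 2 decimal places.

0.90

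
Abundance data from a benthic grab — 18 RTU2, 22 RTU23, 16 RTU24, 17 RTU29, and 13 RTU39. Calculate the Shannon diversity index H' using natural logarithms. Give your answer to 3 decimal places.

Total N = 18+22+16+17+13 = 86, so the proportions are 0.2093, 0.25581, 0.18605, 0.19767, 0.15116 (working shown to 5 dp, full precision carried).
Each pᵢ ln pᵢ term: 0.2093×(-1.56398)=-0.32734, 0.25581×(-1.36330)=-0.34875, 0.18605×(-1.68176)=-0.31289, 0.19767×(-1.62113)=-0.32046, 0.15116×(-1.88940)=-0.28561.
Sum = -1.59504, so H' = 1.595.

1.595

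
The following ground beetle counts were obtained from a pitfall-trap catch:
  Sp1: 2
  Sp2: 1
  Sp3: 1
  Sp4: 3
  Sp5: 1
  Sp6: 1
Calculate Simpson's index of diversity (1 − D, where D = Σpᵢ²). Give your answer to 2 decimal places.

0.79

Total N = 2+1+1+3+1+1 = 9, so the proportions are 0.2222, 0.1111, 0.1111, 0.3333, 0.1111, 0.1111 (working shown to 4 dp, full precision carried).
D = 0.2222² + 0.1111² + 0.1111² + 0.3333² + 0.1111² + 0.1111² = 0.0494 + 0.0123 + 0.0123 + 0.1111 + 0.0123 + 0.0123 = 0.2099.
So 1 − D = 0.7901, i.e. 0.79 to 2 decimal places.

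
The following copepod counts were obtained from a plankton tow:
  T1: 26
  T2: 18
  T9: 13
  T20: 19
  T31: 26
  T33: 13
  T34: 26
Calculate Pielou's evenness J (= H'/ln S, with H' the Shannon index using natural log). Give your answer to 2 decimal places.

0.98

Total N = 26+18+13+19+26+13+26 = 141, so the proportions are 0.1844, 0.1277, 0.0922, 0.1348, 0.1844, 0.0922, 0.1844 (working shown to 4 dp, full precision carried).
H' = −Σ pᵢ ln pᵢ = −((-0.3118) + (-0.2628) + (-0.2198) + (-0.2701) + (-0.3118) + (-0.2198) + (-0.3118)) = 1.9077.
With S = 7 species, ln S = 1.9459, so J = 1.9077/1.9459 = 0.9804, i.e. 0.98 to 2 decimal places.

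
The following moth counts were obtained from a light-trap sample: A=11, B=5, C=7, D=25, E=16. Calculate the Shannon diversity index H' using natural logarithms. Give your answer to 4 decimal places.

1.4577

Total N = 11+5+7+25+16 = 64, so the proportions are 0.171875, 0.078125, 0.109375, 0.390625, 0.25 (working shown to 6 dp, full precision carried).
Each pᵢ ln pᵢ term: 0.171875×(-1.760988)=-0.302670, 0.078125×(-2.549445)=-0.199175, 0.109375×(-2.212973)=-0.242044, 0.390625×(-0.940007)=-0.367190, 0.25×(-1.386294)=-0.346574.
Sum = -1.457653, so H' = 1.4577.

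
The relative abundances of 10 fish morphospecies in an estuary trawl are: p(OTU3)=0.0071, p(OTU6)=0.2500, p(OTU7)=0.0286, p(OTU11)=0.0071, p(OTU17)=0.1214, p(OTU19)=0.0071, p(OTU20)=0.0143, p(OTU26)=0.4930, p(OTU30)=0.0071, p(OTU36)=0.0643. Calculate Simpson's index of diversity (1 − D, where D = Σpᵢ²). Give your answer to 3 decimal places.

D = 0.0071² + 0.25² + 0.0286² + 0.0071² + 0.1214² + 0.0071² + 0.0143² + 0.493² + 0.0071² + 0.0643² = 0.00005 + 0.06250 + 0.00082 + 0.00005 + 0.01474 + 0.00005 + 0.00020 + 0.24305 + 0.00005 + 0.00413 = 0.32565 (working shown to 5 dp, full precision carried).
So 1 − D = 0.67435, i.e. 0.674 to 3 decimal places.

0.674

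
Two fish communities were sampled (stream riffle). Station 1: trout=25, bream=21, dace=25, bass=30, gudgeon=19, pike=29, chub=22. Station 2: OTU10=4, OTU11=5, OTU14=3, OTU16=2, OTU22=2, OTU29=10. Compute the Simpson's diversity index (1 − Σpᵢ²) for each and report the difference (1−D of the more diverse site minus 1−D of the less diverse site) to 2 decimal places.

Station 1: N=171, proportions 0.1462, 0.12281, 0.1462, 0.17544, 0.11111, 0.16959, 0.12865, giving 1−D = 0.85373 (working shown to 5 dp, full precision carried).
Station 2: N=26, proportions 0.15385, 0.19231, 0.11538, 0.07692, 0.07692, 0.38462, giving 1−D = 0.76627.
Difference = |0.85373 − 0.76627| = 0.08746, i.e. 0.09 to 2 decimal places.

0.09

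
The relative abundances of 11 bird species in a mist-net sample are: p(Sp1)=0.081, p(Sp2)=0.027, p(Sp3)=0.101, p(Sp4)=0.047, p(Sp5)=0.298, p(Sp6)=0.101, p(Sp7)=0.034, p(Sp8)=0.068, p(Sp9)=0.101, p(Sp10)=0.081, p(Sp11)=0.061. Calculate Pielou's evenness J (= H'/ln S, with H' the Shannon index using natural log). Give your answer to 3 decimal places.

0.906

H' = −Σ pᵢ ln pᵢ = −((-0.20358) + (-0.09752) + (-0.23156) + (-0.14371) + (-0.36078) + (-0.23156) + (-0.11497) + (-0.18280) + (-0.23156) + (-0.20358) + (-0.17061)) = 2.17221 (working shown to 5 dp, full precision carried).
With S = 11 species, ln S = 2.39790, so J = 2.17221/2.39790 = 0.90588, i.e. 0.906 to 3 decimal places.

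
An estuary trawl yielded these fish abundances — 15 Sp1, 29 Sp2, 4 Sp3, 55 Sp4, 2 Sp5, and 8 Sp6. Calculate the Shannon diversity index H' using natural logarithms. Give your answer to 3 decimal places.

Total N = 15+29+4+55+2+8 = 113, so the proportions are 0.13274, 0.25664, 0.0354, 0.48673, 0.0177, 0.0708 (working shown to 5 dp, full precision carried).
Each pᵢ ln pᵢ term: 0.13274×(-2.01934)=-0.26805, 0.25664×(-1.36009)=-0.34905, 0.0354×(-3.34109)=-0.11827, 0.48673×(-0.72005)=-0.35047, 0.0177×(-4.03424)=-0.07140, 0.0708×(-2.64795)=-0.18747.
Sum = -1.34471, so H' = 1.345.

1.345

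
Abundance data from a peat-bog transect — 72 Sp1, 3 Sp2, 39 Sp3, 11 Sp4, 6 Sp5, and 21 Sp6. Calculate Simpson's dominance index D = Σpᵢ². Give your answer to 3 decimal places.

0.316

Total N = 72+3+39+11+6+21 = 152, so the proportions are 0.47368, 0.01974, 0.25658, 0.07237, 0.03947, 0.13816 (working shown to 5 dp, full precision carried).
D = 0.47368² + 0.01974² + 0.25658² + 0.07237² + 0.03947² + 0.13816² = 0.22438 + 0.00039 + 0.06583 + 0.00524 + 0.00156 + 0.01909 = 0.31648.
To 3 decimal places, D = 0.316.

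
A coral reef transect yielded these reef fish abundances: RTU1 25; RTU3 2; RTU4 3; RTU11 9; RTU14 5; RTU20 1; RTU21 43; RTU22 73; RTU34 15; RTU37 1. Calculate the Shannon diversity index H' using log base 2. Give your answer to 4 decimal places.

Total N = 25+2+3+9+5+1+43+73+15+1 = 177, so the proportions are 0.141243, 0.011299, 0.016949, 0.050847, 0.028249, 0.00565, 0.242938, 0.412429, 0.084746, 0.00565 (working shown to 6 dp, full precision carried).
Each pᵢ log₂ pᵢ term: 0.141243×(-2.823749)=-0.398835, 0.011299×(-6.467606)=-0.073080, 0.016949×(-5.882643)=-0.099706, 0.050847×(-4.297681)=-0.218526, 0.028249×(-5.145677)=-0.145358, 0.00565×(-7.467606)=-0.042190, 0.242938×(-2.041341)=-0.495919, 0.412429×(-1.277781)=-0.526994, 0.084746×(-3.560715)=-0.301756, 0.00565×(-7.467606)=-0.042190.
Sum = -2.344554, so H' = 2.3446.

2.3446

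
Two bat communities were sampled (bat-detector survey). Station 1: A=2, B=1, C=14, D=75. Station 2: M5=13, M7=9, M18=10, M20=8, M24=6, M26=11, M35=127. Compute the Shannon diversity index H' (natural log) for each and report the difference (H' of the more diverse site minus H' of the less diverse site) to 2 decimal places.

0.58

Station 1: N=92, proportions 0.02174, 0.01087, 0.15217, 0.81522, giving H' = 0.58543 (working shown to 5 dp, full precision carried).
Station 2: N=184, proportions 0.07065, 0.04891, 0.05435, 0.04348, 0.03261, 0.05978, 0.69022, giving H' = 1.16537.
Difference = |0.58543 − 1.16537| = 0.57994, i.e. 0.58 to 2 decimal places.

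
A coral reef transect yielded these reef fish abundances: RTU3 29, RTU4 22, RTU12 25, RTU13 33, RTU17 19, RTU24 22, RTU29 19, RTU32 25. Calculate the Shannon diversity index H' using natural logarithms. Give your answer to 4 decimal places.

Total N = 29+22+25+33+19+22+19+25 = 194, so the proportions are 0.149485, 0.113402, 0.128866, 0.170103, 0.097938, 0.113402, 0.097938, 0.128866 (working shown to 6 dp, full precision carried).
Each pᵢ ln pᵢ term: 0.149485×(-1.900562)=-0.284105, 0.113402×(-2.176816)=-0.246855, 0.128866×(-2.048982)=-0.264044, 0.170103×(-1.771351)=-0.301312, 0.097938×(-2.323419)=-0.227551, 0.113402×(-2.176816)=-0.246855, 0.097938×(-2.323419)=-0.227551, 0.128866×(-2.048982)=-0.264044.
Sum = -2.062319, so H' = 2.0623.

2.0623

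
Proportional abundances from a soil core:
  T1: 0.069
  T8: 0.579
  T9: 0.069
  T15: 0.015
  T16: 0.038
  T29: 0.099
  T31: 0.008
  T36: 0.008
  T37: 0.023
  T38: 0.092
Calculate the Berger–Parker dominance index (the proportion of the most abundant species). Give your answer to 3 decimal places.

0.579

The largest proportion is 0.579, i.e. d = 0.579 to 3 decimal places.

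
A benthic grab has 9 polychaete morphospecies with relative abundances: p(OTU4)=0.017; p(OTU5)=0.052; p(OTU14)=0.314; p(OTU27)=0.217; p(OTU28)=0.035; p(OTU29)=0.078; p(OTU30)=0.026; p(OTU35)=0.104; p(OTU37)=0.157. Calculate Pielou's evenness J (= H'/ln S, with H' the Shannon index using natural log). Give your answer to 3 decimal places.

H' = −Σ pᵢ ln pᵢ = −((-0.06927) + (-0.15374) + (-0.36373) + (-0.33155) + (-0.11733) + (-0.19898) + (-0.09489) + (-0.23539) + (-0.29069)) = 1.85556 (working shown to 5 dp, full precision carried).
With S = 9 species, ln S = 2.19722, so J = 1.85556/2.19722 = 0.84450, i.e. 0.845 to 3 decimal places.

0.845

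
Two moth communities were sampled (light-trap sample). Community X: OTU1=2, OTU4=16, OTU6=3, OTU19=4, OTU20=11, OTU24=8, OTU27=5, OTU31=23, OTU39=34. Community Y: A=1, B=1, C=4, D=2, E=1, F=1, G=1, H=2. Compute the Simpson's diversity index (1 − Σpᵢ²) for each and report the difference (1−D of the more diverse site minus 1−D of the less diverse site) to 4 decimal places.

Community X: N=106, proportions 0.0188679, 0.1509434, 0.0283019, 0.0377358, 0.1037736, 0.0754717, 0.0471698, 0.2169811, 0.3207547, giving 1−D = 0.8059808 (working shown to 7 dp, full precision carried).
Community Y: N=13, proportions 0.0769231, 0.0769231, 0.3076923, 0.1538462, 0.0769231, 0.0769231, 0.0769231, 0.1538462, giving 1−D = 0.8284024.
Difference = |0.8059808 − 0.8284024| = 0.0224216, i.e. 0.0224 to 4 decimal places.

0.0224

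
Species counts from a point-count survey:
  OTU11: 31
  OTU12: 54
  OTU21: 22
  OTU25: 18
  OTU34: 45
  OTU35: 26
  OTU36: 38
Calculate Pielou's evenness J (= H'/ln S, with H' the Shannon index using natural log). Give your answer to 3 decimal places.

Total N = 31+54+22+18+45+26+38 = 234, so the proportions are 0.13248, 0.23077, 0.09402, 0.07692, 0.19231, 0.11111, 0.16239 (working shown to 5 dp, full precision carried).
H' = −Σ pᵢ ln pᵢ = −((-0.26778) + (-0.33839) + (-0.22228) + (-0.19730) + (-0.31705) + (-0.24414) + (-0.29519)) = 1.88213.
With S = 7 species, ln S = 1.94591, so J = 1.88213/1.94591 = 0.96722, i.e. 0.967 to 3 decimal places.

0.967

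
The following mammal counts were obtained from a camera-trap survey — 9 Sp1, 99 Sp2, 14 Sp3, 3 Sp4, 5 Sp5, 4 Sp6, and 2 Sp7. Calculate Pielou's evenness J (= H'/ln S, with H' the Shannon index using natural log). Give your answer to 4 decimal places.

0.5222

Total N = 9+99+14+3+5+4+2 = 136, so the proportions are 0.066176, 0.727941, 0.102941, 0.022059, 0.036765, 0.029412, 0.014706 (working shown to 6 dp, full precision carried).
H' = −Σ pᵢ ln pᵢ = −((-0.179698) + (-0.231147) + (-0.234047) + (-0.084133) + (-0.121442) + (-0.103716) + (-0.062052)) = 1.016234.
With S = 7 species, ln S = 1.945910, so J = 1.016234/1.945910 = 0.522241, i.e. 0.5222 to 4 decimal places.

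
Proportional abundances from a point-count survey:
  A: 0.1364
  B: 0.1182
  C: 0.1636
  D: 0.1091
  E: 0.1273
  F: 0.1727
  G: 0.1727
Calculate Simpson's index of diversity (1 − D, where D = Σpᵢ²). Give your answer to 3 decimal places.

0.853

D = 0.1364² + 0.1182² + 0.1636² + 0.1091² + 0.1273² + 0.1727² + 0.1727² = 0.01860 + 0.01397 + 0.02676 + 0.01190 + 0.01621 + 0.02983 + 0.02983 = 0.14710 (working shown to 5 dp, full precision carried).
So 1 − D = 0.85290, i.e. 0.853 to 3 decimal places.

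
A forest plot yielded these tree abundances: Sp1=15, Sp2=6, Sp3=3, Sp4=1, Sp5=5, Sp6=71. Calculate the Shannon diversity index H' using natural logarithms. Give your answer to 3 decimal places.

Total N = 15+6+3+1+5+71 = 101, so the proportions are 0.14851, 0.05941, 0.0297, 0.0099, 0.0495, 0.70297 (working shown to 5 dp, full precision carried).
Each pᵢ ln pᵢ term: 0.14851×(-1.90707)=-0.28323, 0.05941×(-2.82336)=-0.16772, 0.0297×(-3.51651)=-0.10445, 0.0099×(-4.61512)=-0.04569, 0.0495×(-3.00568)=-0.14880, 0.70297×(-0.35244)=-0.24776.
Sum = -0.99765, so H' = 0.998.

0.998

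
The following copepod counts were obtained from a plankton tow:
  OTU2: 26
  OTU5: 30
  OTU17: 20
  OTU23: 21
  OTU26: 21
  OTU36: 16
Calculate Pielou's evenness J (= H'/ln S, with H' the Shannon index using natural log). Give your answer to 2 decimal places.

Total N = 26+30+20+21+21+16 = 134, so the proportions are 0.194, 0.2239, 0.1493, 0.1567, 0.1567, 0.1194 (working shown to 4 dp, full precision carried).
H' = −Σ pᵢ ln pᵢ = −((-0.3182) + (-0.3351) + (-0.2839) + (-0.2904) + (-0.2904) + (-0.2538)) = 1.7718.
With S = 6 species, ln S = 1.7918, so J = 1.7718/1.7918 = 0.9888, i.e. 0.99 to 2 decimal places.

0.99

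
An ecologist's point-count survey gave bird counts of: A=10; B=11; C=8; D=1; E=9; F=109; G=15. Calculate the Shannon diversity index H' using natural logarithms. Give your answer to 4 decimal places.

1.1809

Total N = 10+11+8+1+9+109+15 = 163, so the proportions are 0.06135, 0.067485, 0.04908, 0.006135, 0.055215, 0.668712, 0.092025 (working shown to 6 dp, full precision carried).
Each pᵢ ln pᵢ term: 0.06135×(-2.791165)=-0.171237, 0.067485×(-2.695855)=-0.181929, 0.04908×(-3.014309)=-0.147942, 0.006135×(-5.093750)=-0.031250, 0.055215×(-2.896526)=-0.159931, 0.668712×(-0.402402)=-0.269091, 0.092025×(-2.385700)=-0.219543.
Sum = -1.180922, so H' = 1.1809.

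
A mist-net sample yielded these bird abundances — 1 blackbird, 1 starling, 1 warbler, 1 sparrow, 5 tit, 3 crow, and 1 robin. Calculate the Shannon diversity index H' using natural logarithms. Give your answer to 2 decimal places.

1.69

Total N = 1+1+1+1+5+3+1 = 13, so the proportions are 0.0769, 0.0769, 0.0769, 0.0769, 0.3846, 0.2308, 0.0769 (working shown to 4 dp, full precision carried).
Each pᵢ ln pᵢ term: 0.0769×(-2.5649)=-0.1973, 0.0769×(-2.5649)=-0.1973, 0.0769×(-2.5649)=-0.1973, 0.0769×(-2.5649)=-0.1973, 0.3846×(-0.9555)=-0.3675, 0.2308×(-1.4663)=-0.3384, 0.0769×(-2.5649)=-0.1973.
Sum = -1.6924, so H' = 1.69.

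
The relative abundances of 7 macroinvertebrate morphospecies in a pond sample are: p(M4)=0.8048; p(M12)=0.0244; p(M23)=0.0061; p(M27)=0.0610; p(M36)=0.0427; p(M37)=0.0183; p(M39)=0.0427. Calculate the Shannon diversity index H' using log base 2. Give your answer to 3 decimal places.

Each pᵢ log₂ pᵢ term (working shown to 5 dp, full precision carried): 0.8048×(-0.31330)=-0.25214, 0.0244×(-5.35698)=-0.13071, 0.0061×(-7.35698)=-0.04488, 0.061×(-4.03505)=-0.24614, 0.0427×(-4.54962)=-0.19427, 0.0183×(-5.77201)=-0.10563, 0.0427×(-4.54962)=-0.19427.
Sum = -1.16803, so H' = 1.168.

1.168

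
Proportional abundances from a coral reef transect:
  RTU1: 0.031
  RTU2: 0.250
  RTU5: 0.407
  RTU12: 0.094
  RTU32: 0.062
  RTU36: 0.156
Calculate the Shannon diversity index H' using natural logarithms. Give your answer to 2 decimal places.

Each pᵢ ln pᵢ term (working shown to 4 dp, full precision carried): 0.031×(-3.4738)=-0.1077, 0.25×(-1.3863)=-0.3466, 0.407×(-0.8989)=-0.3659, 0.094×(-2.3645)=-0.2223, 0.062×(-2.7806)=-0.1724, 0.156×(-1.8579)=-0.2898.
Sum = -1.5046, so H' = 1.50.

1.50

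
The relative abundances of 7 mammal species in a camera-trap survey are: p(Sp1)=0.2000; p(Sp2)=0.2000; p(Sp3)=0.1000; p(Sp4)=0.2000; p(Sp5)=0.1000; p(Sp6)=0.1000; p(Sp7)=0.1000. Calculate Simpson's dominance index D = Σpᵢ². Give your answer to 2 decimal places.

D = 0.2² + 0.2² + 0.1² + 0.2² + 0.1² + 0.1² + 0.1² = 0.0400 + 0.0400 + 0.0100 + 0.0400 + 0.0100 + 0.0100 + 0.0100 = 0.1600 (working shown to 4 dp, full precision carried).
To 2 decimal places, D = 0.16.

0.16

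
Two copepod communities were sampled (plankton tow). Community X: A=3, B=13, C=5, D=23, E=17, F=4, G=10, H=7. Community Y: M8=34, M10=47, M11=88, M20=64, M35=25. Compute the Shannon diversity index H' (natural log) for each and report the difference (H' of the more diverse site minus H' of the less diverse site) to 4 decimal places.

Community X: N=82, proportions 0.0365854, 0.1585366, 0.0609756, 0.2804878, 0.2073171, 0.0487805, 0.1219512, 0.0853659, giving H' = 1.8803685 (working shown to 7 dp, full precision carried).
Community Y: N=258, proportions 0.1317829, 0.1821705, 0.3410853, 0.248062, 0.0968992, giving H' = 1.5161408.
Difference = |1.8803685 − 1.5161408| = 0.3642277, i.e. 0.3642 to 4 decimal places.

0.3642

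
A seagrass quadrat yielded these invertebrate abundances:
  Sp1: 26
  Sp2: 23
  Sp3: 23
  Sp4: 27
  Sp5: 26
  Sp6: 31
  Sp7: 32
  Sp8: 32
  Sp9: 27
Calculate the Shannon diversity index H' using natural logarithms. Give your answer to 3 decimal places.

2.190

Total N = 26+23+23+27+26+31+32+32+27 = 247, so the proportions are 0.10526, 0.09312, 0.09312, 0.10931, 0.10526, 0.12551, 0.12955, 0.12955, 0.10931 (working shown to 5 dp, full precision carried).
Each pᵢ ln pᵢ term: 0.10526×(-2.25129)=-0.23698, 0.09312×(-2.37389)=-0.22105, 0.09312×(-2.37389)=-0.22105, 0.10931×(-2.21355)=-0.24197, 0.10526×(-2.25129)=-0.23698, 0.12551×(-2.07540)=-0.26048, 0.12955×(-2.04365)=-0.26476, 0.12955×(-2.04365)=-0.26476, 0.10931×(-2.21355)=-0.24197.
Sum = -2.19000, so H' = 2.190.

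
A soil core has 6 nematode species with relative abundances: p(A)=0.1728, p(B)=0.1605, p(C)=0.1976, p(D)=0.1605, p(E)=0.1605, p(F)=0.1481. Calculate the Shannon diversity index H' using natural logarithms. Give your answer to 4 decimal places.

1.7875

Each pᵢ ln pᵢ term (working shown to 6 dp, full precision carried): 0.1728×(-1.755620)=-0.303371, 0.1605×(-1.829461)=-0.293629, 0.1976×(-1.621510)=-0.320410, 0.1605×(-1.829461)=-0.293629, 0.1605×(-1.829461)=-0.293629, 0.1481×(-1.909868)=-0.282851.
Sum = -1.787519, so H' = 1.7875.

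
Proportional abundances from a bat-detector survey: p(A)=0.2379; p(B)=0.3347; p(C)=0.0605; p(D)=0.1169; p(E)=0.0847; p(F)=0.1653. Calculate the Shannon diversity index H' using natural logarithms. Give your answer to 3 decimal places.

1.635

Each pᵢ ln pᵢ term (working shown to 5 dp, full precision carried): 0.2379×(-1.43590)=-0.34160, 0.3347×(-1.09452)=-0.36634, 0.0605×(-2.80511)=-0.16971, 0.1169×(-2.14644)=-0.25092, 0.0847×(-2.46864)=-0.20909, 0.1653×(-1.79999)=-0.29754.
Sum = -1.63520, so H' = 1.635.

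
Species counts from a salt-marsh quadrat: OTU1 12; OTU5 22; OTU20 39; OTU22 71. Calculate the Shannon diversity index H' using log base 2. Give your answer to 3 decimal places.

Total N = 12+22+39+71 = 144, so the proportions are 0.08333, 0.15278, 0.27083, 0.49306 (working shown to 5 dp, full precision carried).
Each pᵢ log₂ pᵢ term: 0.08333×(-3.58496)=-0.29875, 0.15278×(-2.71049)=-0.41410, 0.27083×(-1.88452)=-0.51039, 0.49306×(-1.02018)=-0.50300.
Sum = -1.72625, so H' = 1.726.

1.726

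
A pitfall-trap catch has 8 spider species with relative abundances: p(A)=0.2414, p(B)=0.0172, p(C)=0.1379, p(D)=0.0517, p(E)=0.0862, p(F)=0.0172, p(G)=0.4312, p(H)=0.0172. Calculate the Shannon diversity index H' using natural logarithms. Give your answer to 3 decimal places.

1.553

Each pᵢ ln pᵢ term (working shown to 5 dp, full precision carried): 0.2414×(-1.42130)=-0.34310, 0.0172×(-4.06285)=-0.06988, 0.1379×(-1.98123)=-0.27321, 0.0517×(-2.96230)=-0.15315, 0.0862×(-2.45109)=-0.21128, 0.0172×(-4.06285)=-0.06988, 0.4312×(-0.84118)=-0.36272, 0.0172×(-4.06285)=-0.06988.
Sum = -1.55311, so H' = 1.553.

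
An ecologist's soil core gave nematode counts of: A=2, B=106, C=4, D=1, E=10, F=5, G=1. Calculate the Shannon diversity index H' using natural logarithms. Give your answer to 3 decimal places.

0.733

Total N = 2+106+4+1+10+5+1 = 129, so the proportions are 0.0155, 0.82171, 0.03101, 0.00775, 0.07752, 0.03876, 0.00775 (working shown to 5 dp, full precision carried).
Each pᵢ ln pᵢ term: 0.0155×(-4.16667)=-0.06460, 0.82171×(-0.19637)=-0.16136, 0.03101×(-3.47352)=-0.10771, 0.00775×(-4.85981)=-0.03767, 0.07752×(-2.55723)=-0.19823, 0.03876×(-3.25037)=-0.12598, 0.00775×(-4.85981)=-0.03767.
Sum = -0.73323, so H' = 0.733.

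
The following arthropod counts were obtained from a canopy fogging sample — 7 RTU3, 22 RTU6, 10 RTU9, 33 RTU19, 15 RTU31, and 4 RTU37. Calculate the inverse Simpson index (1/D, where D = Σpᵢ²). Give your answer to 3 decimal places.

4.219

Total N = 7+22+10+33+15+4 = 91, so the proportions are 0.0769231, 0.2417582, 0.1098901, 0.3626374, 0.1648352, 0.043956 (working shown to 7 dp, full precision carried).
D = 0.0769231² + 0.2417582² + 0.1098901² + 0.3626374² + 0.1648352² + 0.043956² = 0.0059172 + 0.0584470 + 0.0120758 + 0.1315059 + 0.0271706 + 0.0019321 = 0.2370487.
So 1/D = 4.21854, i.e. 4.219 to 3 decimal places.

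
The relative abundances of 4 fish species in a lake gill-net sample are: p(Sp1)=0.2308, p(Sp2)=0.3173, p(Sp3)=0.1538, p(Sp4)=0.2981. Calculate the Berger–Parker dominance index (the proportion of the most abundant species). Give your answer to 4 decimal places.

The largest proportion is 0.3173, i.e. d = 0.3173 to 4 decimal places.

0.3173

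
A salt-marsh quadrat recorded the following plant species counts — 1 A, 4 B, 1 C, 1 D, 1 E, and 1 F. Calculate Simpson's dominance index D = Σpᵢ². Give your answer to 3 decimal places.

Total N = 1+4+1+1+1+1 = 9, so the proportions are 0.11111, 0.44444, 0.11111, 0.11111, 0.11111, 0.11111 (working shown to 5 dp, full precision carried).
D = 0.11111² + 0.44444² + 0.11111² + 0.11111² + 0.11111² + 0.11111² = 0.01235 + 0.19753 + 0.01235 + 0.01235 + 0.01235 + 0.01235 = 0.25926.
To 3 decimal places, D = 0.259.

0.259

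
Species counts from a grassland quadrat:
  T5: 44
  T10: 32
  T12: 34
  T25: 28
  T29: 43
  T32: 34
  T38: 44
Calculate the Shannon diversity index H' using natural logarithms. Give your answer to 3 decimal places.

1.932

Total N = 44+32+34+28+43+34+44 = 259, so the proportions are 0.16988, 0.12355, 0.13127, 0.10811, 0.16602, 0.13127, 0.16988 (working shown to 5 dp, full precision carried).
Each pᵢ ln pᵢ term: 0.16988×(-1.77264)=-0.30114, 0.12355×(-2.09109)=-0.25836, 0.13127×(-2.03047)=-0.26655, 0.10811×(-2.22462)=-0.24050, 0.16602×(-1.79563)=-0.29812, 0.13127×(-2.03047)=-0.26655, 0.16988×(-1.77264)=-0.30114.
Sum = -1.93236, so H' = 1.932.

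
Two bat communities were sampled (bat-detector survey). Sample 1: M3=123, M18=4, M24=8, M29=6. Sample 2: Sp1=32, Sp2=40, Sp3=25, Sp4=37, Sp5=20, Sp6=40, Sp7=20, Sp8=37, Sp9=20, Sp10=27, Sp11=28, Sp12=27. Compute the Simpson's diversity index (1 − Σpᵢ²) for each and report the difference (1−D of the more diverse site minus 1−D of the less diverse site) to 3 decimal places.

0.678

Sample 1: N=141, proportions 0.87234, 0.02837, 0.05674, 0.04255, giving 1−D = 0.23319 (working shown to 5 dp, full precision carried).
Sample 2: N=353, proportions 0.09065, 0.11331, 0.07082, 0.10482, 0.05666, 0.11331, 0.05666, 0.10482, 0.05666, 0.07649, 0.07932, 0.07649, giving 1−D = 0.91149.
Difference = |0.23319 − 0.91149| = 0.67830, i.e. 0.678 to 3 decimal places.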